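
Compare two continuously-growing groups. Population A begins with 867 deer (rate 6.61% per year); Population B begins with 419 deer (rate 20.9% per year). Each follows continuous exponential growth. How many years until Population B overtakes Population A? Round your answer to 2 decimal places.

867·e^(0.0661t) = 419·e^(0.209t)
867/419 = e^((0.209 − 0.0661)t) → ln(2.06921) = 0.1429·t
t = 0.72717 / 0.1429

t ≈ 5.09 years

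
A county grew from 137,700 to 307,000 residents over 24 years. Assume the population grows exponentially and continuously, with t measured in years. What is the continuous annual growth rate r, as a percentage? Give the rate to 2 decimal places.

r ≈ 3.34% per year

307000 = 137700 · e^(r·24)
e^(24r) = 307000/137700 = 2.22948
r = ln(2.22948) / 24 = 0.80177 / 24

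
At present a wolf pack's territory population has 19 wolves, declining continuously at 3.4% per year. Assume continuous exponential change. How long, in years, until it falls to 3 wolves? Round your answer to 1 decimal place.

t ≈ 54.3 years

3 = 19 · e^(-0.034·t)
t = ln(3/19) / -0.034 = ln(0.15789) / -0.034 = -1.84583 / -0.034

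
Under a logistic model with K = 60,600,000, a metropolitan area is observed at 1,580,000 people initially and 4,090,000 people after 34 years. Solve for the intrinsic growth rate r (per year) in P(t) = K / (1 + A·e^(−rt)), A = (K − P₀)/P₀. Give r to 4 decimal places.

r ≈ 0.0293 per year

A = (60600000 − 1580000)/1580000 = 37.35443
4090000 = 60600000/(1 + 37.35443·e^(−r·34)) → e^(−34r) = (14.81663 − 1)/37.35443 = 0.369879
r = −ln(0.369879)/34 = 0.99458/34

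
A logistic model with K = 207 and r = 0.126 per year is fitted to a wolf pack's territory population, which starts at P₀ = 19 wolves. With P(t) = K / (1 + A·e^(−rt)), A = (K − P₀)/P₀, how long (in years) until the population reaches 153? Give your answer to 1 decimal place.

A = (207 − 19)/19 = 9.89474
153 = 207/(1 + 9.89474·e^(−0.126t)) → 1 + 9.89474·e^(−0.126t) = 1.35294
e^(−0.126t) = 0.03567 → t = ln(28.03509)/0.126 = 3.33346/0.126

t ≈ 26.5 years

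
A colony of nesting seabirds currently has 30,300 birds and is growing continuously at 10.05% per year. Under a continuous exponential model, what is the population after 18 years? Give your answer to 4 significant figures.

P(18) = 30300 · e^(0.1005·18) = 30300 · e^(1.809)
= 30300 · 6.10434 ≈ 184961.5

≈ 185,000 birds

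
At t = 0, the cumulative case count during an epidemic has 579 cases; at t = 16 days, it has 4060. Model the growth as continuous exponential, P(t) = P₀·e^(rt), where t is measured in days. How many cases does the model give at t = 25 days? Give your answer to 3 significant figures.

≈ 12,100 cases

r = ln(4060/579) / 16 ≈ 0.121727 per day
P(25) = 579 · e^(0.121727·25) = 579 · 20.97185 ≈ 12142.7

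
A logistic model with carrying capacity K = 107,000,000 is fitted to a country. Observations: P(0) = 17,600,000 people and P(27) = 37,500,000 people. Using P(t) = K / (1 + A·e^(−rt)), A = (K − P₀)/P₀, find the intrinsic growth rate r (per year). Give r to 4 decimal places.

A = (107000000 − 17600000)/17600000 = 5.07955
37500000 = 107000000/(1 + 5.07955·e^(−r·27)) → e^(−27r) = (2.85333 − 1)/5.07955 = 0.364862
r = −ln(0.364862)/27 = 1.00824/27

r ≈ 0.0373 per year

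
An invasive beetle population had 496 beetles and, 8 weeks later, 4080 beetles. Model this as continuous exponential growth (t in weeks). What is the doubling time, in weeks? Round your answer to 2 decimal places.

doubling time ≈ 2.63 weeks

r = ln(4080/496) / 8 = ln(8.22581) / 8 ≈ 0.26341 per week
doubling time = ln 2 / |r| = 0.69315 / 0.26341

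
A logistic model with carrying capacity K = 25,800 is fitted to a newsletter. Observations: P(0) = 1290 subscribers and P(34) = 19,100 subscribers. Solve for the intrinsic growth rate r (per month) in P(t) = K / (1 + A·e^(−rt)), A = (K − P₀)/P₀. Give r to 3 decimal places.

A = (25800 − 1290)/1290 = 19
19100 = 25800/(1 + 19·e^(−r·34)) → e^(−34r) = (1.35079 − 1)/19 = 0.018462
r = −ln(0.018462)/34 = 3.99202/34

r ≈ 0.117 per month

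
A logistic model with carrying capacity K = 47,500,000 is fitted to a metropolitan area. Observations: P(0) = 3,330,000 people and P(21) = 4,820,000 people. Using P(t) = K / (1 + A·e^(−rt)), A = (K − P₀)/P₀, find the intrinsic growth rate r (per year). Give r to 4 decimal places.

r ≈ 0.0192 per year

A = (47500000 − 3330000)/3330000 = 13.26426
4820000 = 47500000/(1 + 13.26426·e^(−r·21)) → e^(−21r) = (9.85477 − 1)/13.26426 = 0.667566
r = −ln(0.667566)/21 = 0.40412/21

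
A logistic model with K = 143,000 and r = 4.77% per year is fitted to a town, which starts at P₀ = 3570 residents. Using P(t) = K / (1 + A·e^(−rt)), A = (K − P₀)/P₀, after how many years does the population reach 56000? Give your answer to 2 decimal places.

A = (143000 − 3570)/3570 = 39.05602
56000 = 143000/(1 + 39.05602·e^(−0.0477t)) → 1 + 39.05602·e^(−0.0477t) = 2.55357
e^(−0.0477t) = 0.039778 → t = ln(25.13951)/0.0477 = 3.22444/0.0477

t ≈ 67.60 years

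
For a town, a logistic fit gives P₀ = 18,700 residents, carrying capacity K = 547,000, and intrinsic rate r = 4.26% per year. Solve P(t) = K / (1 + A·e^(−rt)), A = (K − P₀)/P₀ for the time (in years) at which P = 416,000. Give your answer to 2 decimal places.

t ≈ 105.55 years

A = (547000 − 18700)/18700 = 28.25134
416000 = 547000/(1 + 28.25134·e^(−0.0426t)) → 1 + 28.25134·e^(−0.0426t) = 1.3149
e^(−0.0426t) = 0.011147 → t = ln(89.71417)/0.0426 = 4.49663/0.0426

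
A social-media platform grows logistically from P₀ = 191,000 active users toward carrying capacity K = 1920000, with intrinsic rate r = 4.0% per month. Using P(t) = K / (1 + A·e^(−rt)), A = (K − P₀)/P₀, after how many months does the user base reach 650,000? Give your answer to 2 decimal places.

t ≈ 38.33 months

A = (1920000 − 191000)/191000 = 9.05236
650000 = 1920000/(1 + 9.05236·e^(−0.04t)) → 1 + 9.05236·e^(−0.04t) = 2.95385
e^(−0.04t) = 0.215838 → t = ln(4.6331)/0.04 = 1.53323/0.04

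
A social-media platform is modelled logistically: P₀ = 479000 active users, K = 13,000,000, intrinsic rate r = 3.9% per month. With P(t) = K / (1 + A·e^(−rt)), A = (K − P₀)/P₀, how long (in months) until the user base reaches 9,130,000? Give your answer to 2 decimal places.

A = (13000000 − 479000)/479000 = 26.13987
9130000 = 13000000/(1 + 26.13987·e^(−0.039t)) → 1 + 26.13987·e^(−0.039t) = 1.42388
e^(−0.039t) = 0.016216 → t = ln(61.66849)/0.039 = 4.12177/0.039

t ≈ 105.69 months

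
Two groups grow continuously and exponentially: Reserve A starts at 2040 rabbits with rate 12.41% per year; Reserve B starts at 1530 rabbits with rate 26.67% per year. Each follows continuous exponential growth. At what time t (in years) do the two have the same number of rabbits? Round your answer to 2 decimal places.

t ≈ 2.02 years

2040·e^(0.1241t) = 1530·e^(0.2667t)
2040/1530 = e^((0.2667 − 0.1241)t) → ln(1.33333) = 0.1426·t
t = 0.28768 / 0.1426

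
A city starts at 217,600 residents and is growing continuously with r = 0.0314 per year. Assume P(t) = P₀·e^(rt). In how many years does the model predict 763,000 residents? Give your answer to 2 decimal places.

763000 = 217600 · e^(0.0314·t)
t = ln(763000/217600) / 0.0314 = ln(3.50643) / 0.0314 = 1.2546 / 0.0314

t ≈ 39.96 years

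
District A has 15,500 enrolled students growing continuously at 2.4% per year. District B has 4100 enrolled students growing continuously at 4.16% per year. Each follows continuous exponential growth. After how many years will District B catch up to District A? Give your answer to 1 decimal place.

t ≈ 75.6 years

15500·e^(0.024t) = 4100·e^(0.0416t)
15500/4100 = e^((0.0416 − 0.024)t) → ln(3.78049) = 0.0176·t
t = 1.32985 / 0.0176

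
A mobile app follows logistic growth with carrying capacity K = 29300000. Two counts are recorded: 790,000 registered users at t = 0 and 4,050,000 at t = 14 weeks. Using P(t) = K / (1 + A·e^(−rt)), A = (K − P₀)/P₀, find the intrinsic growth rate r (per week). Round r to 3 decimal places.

r ≈ 0.125 per week

A = (29300000 − 790000)/790000 = 36.08861
4050000 = 29300000/(1 + 36.08861·e^(−r·14)) → e^(−14r) = (7.23457 − 1)/36.08861 = 0.172757
r = −ln(0.172757)/14 = 1.75587/14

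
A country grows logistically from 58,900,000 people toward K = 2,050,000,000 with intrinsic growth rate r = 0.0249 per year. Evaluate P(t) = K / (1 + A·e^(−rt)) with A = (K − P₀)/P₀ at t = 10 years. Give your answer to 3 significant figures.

A = (2050000000 − 58900000)/58900000 = 33.80475
P(10) = 2050000000 / (1 + 33.80475·e^(−0.0249·10)) = 2050000000 / (1 + 33.80475·0.77958)
= 2050000000 / 27.35351 ≈ 74944680.54

≈ 74,900,000 people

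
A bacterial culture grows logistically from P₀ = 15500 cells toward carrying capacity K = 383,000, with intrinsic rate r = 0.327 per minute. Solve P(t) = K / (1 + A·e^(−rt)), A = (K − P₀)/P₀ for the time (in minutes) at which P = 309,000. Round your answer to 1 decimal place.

t ≈ 14.1 minutes

A = (383000 − 15500)/15500 = 23.70968
309000 = 383000/(1 + 23.70968·e^(−0.327t)) → 1 + 23.70968·e^(−0.327t) = 1.23948
e^(−0.327t) = 0.010101 → t = ln(99.00392)/0.327 = 4.59516/0.327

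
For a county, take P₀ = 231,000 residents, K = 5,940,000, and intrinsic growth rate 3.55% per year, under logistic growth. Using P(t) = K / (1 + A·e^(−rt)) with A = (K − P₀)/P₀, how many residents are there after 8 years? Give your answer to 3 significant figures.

A = (5940000 − 231000)/231000 = 24.71429
P(8) = 5940000 / (1 + 24.71429·e^(−0.0355·8)) = 5940000 / (1 + 24.71429·0.752767)
= 5940000 / 19.60409 ≈ 302998

≈ 303,000 residents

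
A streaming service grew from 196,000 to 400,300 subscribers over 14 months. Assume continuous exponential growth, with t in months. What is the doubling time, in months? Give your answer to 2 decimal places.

doubling time ≈ 13.59 months

r = ln(400300/196000) / 14 = ln(2.04235) / 14 ≈ 0.051007 per month
doubling time = ln 2 / |r| = 0.69315 / 0.051007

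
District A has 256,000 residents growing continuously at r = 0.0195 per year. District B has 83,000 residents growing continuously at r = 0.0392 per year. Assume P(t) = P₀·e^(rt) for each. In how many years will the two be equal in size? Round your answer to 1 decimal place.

256000·e^(0.0195t) = 83000·e^(0.0392t)
256000/83000 = e^((0.0392 − 0.0195)t) → ln(3.08434) = 0.0197·t
t = 1.12634 / 0.0197

t ≈ 57.2 years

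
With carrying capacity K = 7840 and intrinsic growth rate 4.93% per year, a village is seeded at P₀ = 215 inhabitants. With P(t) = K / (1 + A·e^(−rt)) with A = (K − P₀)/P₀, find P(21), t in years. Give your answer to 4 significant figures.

≈ 576.7 inhabitants

A = (7840 − 215)/215 = 35.46512
P(21) = 7840 / (1 + 35.46512·e^(−0.0493·21)) = 7840 / (1 + 35.46512·0.35512)
= 7840 / 13.59437 ≈ 576.71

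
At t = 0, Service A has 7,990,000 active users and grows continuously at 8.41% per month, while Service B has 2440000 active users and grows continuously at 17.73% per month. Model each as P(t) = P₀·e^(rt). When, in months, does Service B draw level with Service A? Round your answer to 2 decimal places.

t ≈ 12.73 months

7990000·e^(0.0841t) = 2440000·e^(0.1773t)
7990000/2440000 = e^((0.1773 − 0.0841)t) → ln(3.27459) = 0.0932·t
t = 1.18619 / 0.0932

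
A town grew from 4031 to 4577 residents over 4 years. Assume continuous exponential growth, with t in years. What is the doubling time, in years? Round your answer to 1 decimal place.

r = ln(4577/4031) / 4 = ln(1.13545) / 4 ≈ 0.031757 per year
doubling time = ln 2 / |r| = 0.69315 / 0.031757

doubling time ≈ 21.8 years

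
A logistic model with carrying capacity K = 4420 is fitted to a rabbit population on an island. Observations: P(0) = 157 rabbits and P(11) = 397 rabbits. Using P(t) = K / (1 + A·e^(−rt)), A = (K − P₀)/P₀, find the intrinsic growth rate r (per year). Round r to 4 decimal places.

A = (4420 − 157)/157 = 27.15287
397 = 4420/(1 + 27.15287·e^(−r·11)) → e^(−11r) = (11.1335 − 1)/27.15287 = 0.373202
r = −ln(0.373202)/11 = 0.98564/11

r ≈ 0.0896 per year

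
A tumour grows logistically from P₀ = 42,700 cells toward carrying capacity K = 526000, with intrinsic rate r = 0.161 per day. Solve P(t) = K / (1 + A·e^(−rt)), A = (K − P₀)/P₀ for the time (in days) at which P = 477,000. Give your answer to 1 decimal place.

A = (526000 − 42700)/42700 = 11.3185
477000 = 526000/(1 + 11.3185·e^(−0.161t)) → 1 + 11.3185·e^(−0.161t) = 1.10273
e^(−0.161t) = 0.009076 → t = ln(110.18214)/0.161 = 4.70213/0.161

t ≈ 29.2 days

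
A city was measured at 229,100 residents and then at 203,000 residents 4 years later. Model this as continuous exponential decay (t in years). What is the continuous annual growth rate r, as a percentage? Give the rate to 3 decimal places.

203000 = 229100 · e^(r·4)
e^(4r) = 203000/229100 = 0.88608
r = ln(0.88608) / 4 = -0.12095 / 4

r ≈ -3.024% per year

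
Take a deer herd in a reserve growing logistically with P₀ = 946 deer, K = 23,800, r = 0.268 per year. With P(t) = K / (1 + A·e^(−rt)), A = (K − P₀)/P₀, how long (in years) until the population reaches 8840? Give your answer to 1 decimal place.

A = (23800 − 946)/946 = 24.15856
8840 = 23800/(1 + 24.15856·e^(−0.268t)) → 1 + 24.15856·e^(−0.268t) = 2.69231
e^(−0.268t) = 0.07005 → t = ln(14.27551)/0.268 = 2.65855/0.268

t ≈ 9.9 years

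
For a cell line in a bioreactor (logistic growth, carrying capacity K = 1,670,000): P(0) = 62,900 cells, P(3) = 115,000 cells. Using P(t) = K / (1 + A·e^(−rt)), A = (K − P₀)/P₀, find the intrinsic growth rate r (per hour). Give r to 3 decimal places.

r ≈ 0.212 per hour

A = (1670000 − 62900)/62900 = 25.55008
115000 = 1670000/(1 + 25.55008·e^(−r·3)) → e^(−3r) = (14.52174 − 1)/25.55008 = 0.529225
r = −ln(0.529225)/3 = 0.63634/3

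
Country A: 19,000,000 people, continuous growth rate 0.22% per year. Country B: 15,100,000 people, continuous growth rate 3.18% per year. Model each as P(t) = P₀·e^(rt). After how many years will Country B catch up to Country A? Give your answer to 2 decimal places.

t ≈ 7.76 years

19000000·e^(0.0022t) = 15100000·e^(0.0318t)
19000000/15100000 = e^((0.0318 − 0.0022)t) → ln(1.25828) = 0.0296·t
t = 0.22974 / 0.0296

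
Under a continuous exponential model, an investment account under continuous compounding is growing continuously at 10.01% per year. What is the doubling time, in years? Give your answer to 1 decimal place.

doubling time = ln(2) / |r| = 0.69315 / 0.1001

doubling time ≈ 6.9 years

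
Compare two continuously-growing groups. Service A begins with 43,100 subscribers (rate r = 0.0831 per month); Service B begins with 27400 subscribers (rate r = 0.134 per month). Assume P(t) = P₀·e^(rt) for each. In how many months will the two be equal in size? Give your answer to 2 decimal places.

43100·e^(0.0831t) = 27400·e^(0.134t)
43100/27400 = e^((0.134 − 0.0831)t) → ln(1.57299) = 0.0509·t
t = 0.45298 / 0.0509

t ≈ 8.90 months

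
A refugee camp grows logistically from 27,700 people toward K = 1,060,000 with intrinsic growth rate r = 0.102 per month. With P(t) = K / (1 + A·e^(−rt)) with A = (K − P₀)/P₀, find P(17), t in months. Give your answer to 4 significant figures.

≈ 139,800 people

A = (1060000 − 27700)/27700 = 37.26715
P(17) = 1060000 / (1 + 37.26715·e^(−0.102·17)) = 1060000 / (1 + 37.26715·0.176577)
= 1060000 / 7.58051 ≈ 139832.29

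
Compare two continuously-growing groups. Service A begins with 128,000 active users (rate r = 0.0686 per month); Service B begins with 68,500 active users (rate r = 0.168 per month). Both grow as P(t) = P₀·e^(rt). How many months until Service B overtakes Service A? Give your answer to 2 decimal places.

128000·e^(0.0686t) = 68500·e^(0.168t)
128000/68500 = e^((0.168 − 0.0686)t) → ln(1.86861) = 0.0994·t
t = 0.6252 / 0.0994

t ≈ 6.29 months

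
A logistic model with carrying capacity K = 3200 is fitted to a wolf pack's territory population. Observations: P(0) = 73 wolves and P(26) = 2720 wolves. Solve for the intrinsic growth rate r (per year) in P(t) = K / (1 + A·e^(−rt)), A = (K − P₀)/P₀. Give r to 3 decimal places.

A = (3200 − 73)/73 = 42.83562
2720 = 3200/(1 + 42.83562·e^(−r·26)) → e^(−26r) = (1.17647 − 1)/42.83562 = 0.00412
r = −ln(0.00412)/26 = 5.49197/26

r ≈ 0.211 per year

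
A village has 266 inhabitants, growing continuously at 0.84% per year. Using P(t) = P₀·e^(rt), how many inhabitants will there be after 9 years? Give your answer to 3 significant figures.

≈ 287 inhabitants

P(9) = 266 · e^(0.0084·9) = 266 · e^(0.0756)
= 266 · 1.07853 ≈ 286.89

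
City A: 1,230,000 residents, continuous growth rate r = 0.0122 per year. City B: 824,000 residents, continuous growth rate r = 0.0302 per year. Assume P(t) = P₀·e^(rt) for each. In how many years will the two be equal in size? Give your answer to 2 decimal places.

1230000·e^(0.0122t) = 824000·e^(0.0302t)
1230000/824000 = e^((0.0302 − 0.0122)t) → ln(1.49272) = 0.018·t
t = 0.4006 / 0.018

t ≈ 22.26 years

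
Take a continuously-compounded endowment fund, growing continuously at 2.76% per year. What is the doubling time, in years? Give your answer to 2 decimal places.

doubling time ≈ 25.11 years

doubling time = ln(2) / |r| = 0.69315 / 0.0276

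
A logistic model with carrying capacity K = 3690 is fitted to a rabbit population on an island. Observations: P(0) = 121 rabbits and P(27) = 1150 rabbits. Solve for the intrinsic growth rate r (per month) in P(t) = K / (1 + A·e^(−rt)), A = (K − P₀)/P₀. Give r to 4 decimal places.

r ≈ 0.0960 per month

A = (3690 − 121)/121 = 29.49587
1150 = 3690/(1 + 29.49587·e^(−r·27)) → e^(−27r) = (3.2087 − 1)/29.49587 = 0.074882
r = −ln(0.074882)/27 = 2.59185/27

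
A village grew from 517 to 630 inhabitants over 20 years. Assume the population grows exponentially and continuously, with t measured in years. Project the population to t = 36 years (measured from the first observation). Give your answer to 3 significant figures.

r = ln(630/517) / 20 ≈ 0.009884 per year
P(36) = 517 · e^(0.009884·36) = 517 · 1.42735 ≈ 737.94

≈ 738 inhabitants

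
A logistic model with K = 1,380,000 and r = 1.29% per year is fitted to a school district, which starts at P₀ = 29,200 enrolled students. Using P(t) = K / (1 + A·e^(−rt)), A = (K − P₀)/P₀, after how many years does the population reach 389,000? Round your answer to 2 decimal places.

A = (1380000 − 29200)/29200 = 46.26027
389000 = 1380000/(1 + 46.26027·e^(−0.0129t)) → 1 + 46.26027·e^(−0.0129t) = 3.54756
e^(−0.0129t) = 0.05507 → t = ln(18.15867)/0.0129 = 2.89915/0.0129

t ≈ 224.74 years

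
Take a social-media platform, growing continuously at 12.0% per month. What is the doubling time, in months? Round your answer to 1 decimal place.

doubling time = ln(2) / |r| = 0.69315 / 0.12

doubling time ≈ 5.8 months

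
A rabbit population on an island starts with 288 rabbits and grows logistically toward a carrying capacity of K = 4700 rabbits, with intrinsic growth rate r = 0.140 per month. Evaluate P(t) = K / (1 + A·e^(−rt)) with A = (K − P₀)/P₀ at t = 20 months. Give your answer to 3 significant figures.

≈ 2,430 rabbits

A = (4700 − 288)/288 = 15.31944
P(20) = 4700 / (1 + 15.31944·e^(−0.14·20)) = 4700 / (1 + 15.31944·0.06081)
= 4700 / 1.93158 ≈ 2433.25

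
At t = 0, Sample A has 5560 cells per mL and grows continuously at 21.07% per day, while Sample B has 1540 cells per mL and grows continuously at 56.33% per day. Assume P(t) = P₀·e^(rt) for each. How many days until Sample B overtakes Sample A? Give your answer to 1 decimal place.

5560·e^(0.2107t) = 1540·e^(0.5633t)
5560/1540 = e^((0.5633 − 0.2107)t) → ln(3.61039) = 0.3526·t
t = 1.28382 / 0.3526

t ≈ 3.6 days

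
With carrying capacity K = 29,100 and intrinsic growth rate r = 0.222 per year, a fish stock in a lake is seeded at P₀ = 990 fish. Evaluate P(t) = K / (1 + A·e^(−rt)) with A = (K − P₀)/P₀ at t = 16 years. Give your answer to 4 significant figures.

≈ 16,040 fish

A = (29100 − 990)/990 = 28.39394
P(16) = 29100 / (1 + 28.39394·e^(−0.222·16)) = 29100 / (1 + 28.39394·0.028667)
= 29100 / 1.81398 ≈ 16042.11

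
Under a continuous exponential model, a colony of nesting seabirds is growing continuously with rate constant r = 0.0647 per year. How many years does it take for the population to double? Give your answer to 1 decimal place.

doubling time ≈ 10.7 years

doubling time = ln(2) / |r| = 0.69315 / 0.0647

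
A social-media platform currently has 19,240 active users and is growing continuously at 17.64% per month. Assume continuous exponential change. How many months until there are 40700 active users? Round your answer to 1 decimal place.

40700 = 19240 · e^(0.1764·t)
t = ln(40700/19240) / 0.1764 = ln(2.11538) / 0.1764 = 0.74924 / 0.1764

t ≈ 4.2 months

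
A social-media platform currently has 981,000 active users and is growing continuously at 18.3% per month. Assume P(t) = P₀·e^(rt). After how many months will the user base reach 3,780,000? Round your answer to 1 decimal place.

t ≈ 7.4 months

3780000 = 981000 · e^(0.183·t)
t = ln(3780000/981000) / 0.183 = ln(3.85321) / 0.183 = 1.34891 / 0.183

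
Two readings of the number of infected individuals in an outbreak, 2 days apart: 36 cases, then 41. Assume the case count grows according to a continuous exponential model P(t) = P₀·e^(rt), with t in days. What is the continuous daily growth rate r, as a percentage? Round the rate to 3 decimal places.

r ≈ 6.503% per day

41 = 36 · e^(r·2)
e^(2r) = 41/36 = 1.13889
r = ln(1.13889) / 2 = 0.13005 / 2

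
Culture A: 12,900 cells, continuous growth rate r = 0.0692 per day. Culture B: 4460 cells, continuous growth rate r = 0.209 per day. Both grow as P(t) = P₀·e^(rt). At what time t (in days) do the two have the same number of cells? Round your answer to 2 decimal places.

t ≈ 7.60 days

12900·e^(0.0692t) = 4460·e^(0.209t)
12900/4460 = e^((0.209 − 0.0692)t) → ln(2.89238) = 0.1398·t
t = 1.06208 / 0.1398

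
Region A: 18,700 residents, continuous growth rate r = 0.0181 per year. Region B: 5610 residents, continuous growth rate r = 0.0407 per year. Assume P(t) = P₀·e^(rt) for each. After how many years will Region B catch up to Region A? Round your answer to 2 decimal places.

t ≈ 53.27 years

18700·e^(0.0181t) = 5610·e^(0.0407t)
18700/5610 = e^((0.0407 − 0.0181)t) → ln(3.33333) = 0.0226·t
t = 1.20397 / 0.0226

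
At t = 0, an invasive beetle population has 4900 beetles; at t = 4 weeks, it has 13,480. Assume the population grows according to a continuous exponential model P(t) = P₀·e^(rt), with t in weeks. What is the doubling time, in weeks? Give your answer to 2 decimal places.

doubling time ≈ 2.74 weeks

r = ln(13480/4900) / 4 = ln(2.75102) / 4 ≈ 0.252993 per week
doubling time = ln 2 / |r| = 0.69315 / 0.252993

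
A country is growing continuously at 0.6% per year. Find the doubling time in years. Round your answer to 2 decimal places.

doubling time = ln(2) / |r| = 0.69315 / 0.006

doubling time ≈ 115.52 years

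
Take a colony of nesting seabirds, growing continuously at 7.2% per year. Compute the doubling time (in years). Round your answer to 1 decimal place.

doubling time = ln(2) / |r| = 0.69315 / 0.072

doubling time ≈ 9.6 years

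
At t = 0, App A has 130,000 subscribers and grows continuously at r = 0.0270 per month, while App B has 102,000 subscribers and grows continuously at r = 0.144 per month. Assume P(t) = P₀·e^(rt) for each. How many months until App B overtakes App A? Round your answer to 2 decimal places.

130000·e^(0.027t) = 102000·e^(0.144t)
130000/102000 = e^((0.144 − 0.027)t) → ln(1.27451) = 0.117·t
t = 0.24256 / 0.117

t ≈ 2.07 months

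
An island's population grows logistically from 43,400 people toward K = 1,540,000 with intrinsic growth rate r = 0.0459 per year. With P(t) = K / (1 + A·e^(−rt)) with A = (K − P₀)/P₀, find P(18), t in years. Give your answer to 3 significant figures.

≈ 95,700 people

A = (1540000 − 43400)/43400 = 34.48387
P(18) = 1540000 / (1 + 34.48387·e^(−0.0459·18)) = 1540000 / (1 + 34.48387·0.437709)
= 1540000 / 16.09392 ≈ 95688.34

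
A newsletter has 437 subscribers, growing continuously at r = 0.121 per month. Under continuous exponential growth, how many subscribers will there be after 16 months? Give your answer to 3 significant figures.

P(16) = 437 · e^(0.121·16) = 437 · e^(1.936)
= 437 · 6.93097 ≈ 3028.83

≈ 3,030 subscribers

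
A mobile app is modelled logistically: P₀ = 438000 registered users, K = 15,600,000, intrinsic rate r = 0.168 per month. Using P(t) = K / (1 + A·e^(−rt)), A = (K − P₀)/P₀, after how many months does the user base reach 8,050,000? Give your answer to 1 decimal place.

A = (15600000 − 438000)/438000 = 34.61644
8050000 = 15600000/(1 + 34.61644·e^(−0.168t)) → 1 + 34.61644·e^(−0.168t) = 1.93789
e^(−0.168t) = 0.027094 → t = ln(36.90892)/0.168 = 3.60845/0.168

t ≈ 21.5 months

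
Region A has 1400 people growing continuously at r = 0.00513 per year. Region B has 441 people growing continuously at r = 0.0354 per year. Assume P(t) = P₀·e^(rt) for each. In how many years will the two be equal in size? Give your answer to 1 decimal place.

t ≈ 38.2 years

1400·e^(0.00513t) = 441·e^(0.0354t)
1400/441 = e^((0.0354 − 0.00513)t) → ln(3.1746) = 0.03027·t
t = 1.15518 / 0.03027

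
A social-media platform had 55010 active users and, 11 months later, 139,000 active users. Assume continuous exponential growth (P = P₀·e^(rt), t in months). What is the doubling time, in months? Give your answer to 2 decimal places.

doubling time ≈ 8.23 months

r = ln(139000/55010) / 11 = ln(2.52681) / 11 ≈ 0.084269 per month
doubling time = ln 2 / |r| = 0.69315 / 0.084269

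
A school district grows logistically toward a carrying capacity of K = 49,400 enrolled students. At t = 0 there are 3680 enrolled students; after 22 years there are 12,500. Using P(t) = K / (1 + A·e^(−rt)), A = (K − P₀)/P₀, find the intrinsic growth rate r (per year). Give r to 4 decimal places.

r ≈ 0.0653 per year

A = (49400 − 3680)/3680 = 12.42391
12500 = 49400/(1 + 12.42391·e^(−r·22)) → e^(−22r) = (3.952 − 1)/12.42391 = 0.237606
r = −ln(0.237606)/22 = 1.43714/22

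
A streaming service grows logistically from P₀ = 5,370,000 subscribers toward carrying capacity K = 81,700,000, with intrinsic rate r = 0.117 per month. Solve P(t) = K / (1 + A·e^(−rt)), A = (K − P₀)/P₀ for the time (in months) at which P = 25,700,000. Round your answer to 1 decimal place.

t ≈ 16.0 months

A = (81700000 − 5370000)/5370000 = 14.21415
25700000 = 81700000/(1 + 14.21415·e^(−0.117t)) → 1 + 14.21415·e^(−0.117t) = 3.17899
e^(−0.117t) = 0.153297 → t = ln(6.52328)/0.117 = 1.87538/0.117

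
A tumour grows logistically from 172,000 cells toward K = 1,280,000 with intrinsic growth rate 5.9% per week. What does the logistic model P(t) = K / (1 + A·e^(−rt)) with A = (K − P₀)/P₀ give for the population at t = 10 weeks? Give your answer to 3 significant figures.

≈ 280,000 cells

A = (1280000 − 172000)/172000 = 6.44186
P(10) = 1280000 / (1 + 6.44186·e^(−0.059·10)) = 1280000 / (1 + 6.44186·0.554327)
= 1280000 / 4.5709 ≈ 280032.44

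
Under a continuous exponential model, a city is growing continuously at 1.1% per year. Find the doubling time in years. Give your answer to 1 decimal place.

doubling time ≈ 63.0 years

doubling time = ln(2) / |r| = 0.69315 / 0.011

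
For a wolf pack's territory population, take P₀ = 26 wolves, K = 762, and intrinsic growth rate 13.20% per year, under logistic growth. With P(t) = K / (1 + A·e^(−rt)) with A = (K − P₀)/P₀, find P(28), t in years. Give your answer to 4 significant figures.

A = (762 − 26)/26 = 28.30769
P(28) = 762 / (1 + 28.30769·e^(−0.132·28)) = 762 / (1 + 28.30769·0.024823)
= 762 / 1.70267 ≈ 447.53

≈ 447.5 wolves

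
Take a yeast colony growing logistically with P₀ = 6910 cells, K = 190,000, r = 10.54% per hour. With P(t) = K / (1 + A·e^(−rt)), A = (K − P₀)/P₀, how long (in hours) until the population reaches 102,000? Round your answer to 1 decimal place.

A = (190000 − 6910)/6910 = 26.49638
102000 = 190000/(1 + 26.49638·e^(−0.1054t)) → 1 + 26.49638·e^(−0.1054t) = 1.86275
e^(−0.1054t) = 0.032561 → t = ln(30.71172)/0.1054 = 3.42464/0.1054

t ≈ 32.5 hours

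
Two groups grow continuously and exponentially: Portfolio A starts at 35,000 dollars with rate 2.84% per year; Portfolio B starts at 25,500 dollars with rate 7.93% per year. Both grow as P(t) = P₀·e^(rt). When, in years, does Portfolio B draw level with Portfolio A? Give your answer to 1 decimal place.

t ≈ 6.2 years

35000·e^(0.0284t) = 25500·e^(0.0793t)
35000/25500 = e^((0.0793 − 0.0284)t) → ln(1.37255) = 0.0509·t
t = 0.31667 / 0.0509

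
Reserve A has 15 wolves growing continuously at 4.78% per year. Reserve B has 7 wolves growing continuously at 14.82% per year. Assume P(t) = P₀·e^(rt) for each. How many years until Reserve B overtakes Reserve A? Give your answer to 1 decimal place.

15·e^(0.0478t) = 7·e^(0.1482t)
15/7 = e^((0.1482 − 0.0478)t) → ln(2.14286) = 0.1004·t
t = 0.76214 / 0.1004

t ≈ 7.6 years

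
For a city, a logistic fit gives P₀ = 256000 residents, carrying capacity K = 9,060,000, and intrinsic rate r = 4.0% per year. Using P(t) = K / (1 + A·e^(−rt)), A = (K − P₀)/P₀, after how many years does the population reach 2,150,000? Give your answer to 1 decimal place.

t ≈ 59.3 years

A = (9060000 − 256000)/256000 = 34.39062
2150000 = 9060000/(1 + 34.39062·e^(−0.04t)) → 1 + 34.39062·e^(−0.04t) = 4.21395
e^(−0.04t) = 0.093454 → t = ln(10.70041)/0.04 = 2.37028/0.04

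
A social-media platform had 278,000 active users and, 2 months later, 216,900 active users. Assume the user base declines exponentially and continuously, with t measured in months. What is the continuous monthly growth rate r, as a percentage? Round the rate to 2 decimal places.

r ≈ -12.41% per month

216900 = 278000 · e^(r·2)
e^(2r) = 216900/278000 = 0.78022
r = ln(0.78022) / 2 = -0.24818 / 2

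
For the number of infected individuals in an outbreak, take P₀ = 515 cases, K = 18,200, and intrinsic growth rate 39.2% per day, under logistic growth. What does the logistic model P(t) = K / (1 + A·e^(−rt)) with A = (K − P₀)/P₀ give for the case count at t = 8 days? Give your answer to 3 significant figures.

≈ 7,300 cases

A = (18200 − 515)/515 = 34.33981
P(8) = 18200 / (1 + 34.33981·e^(−0.392·8)) = 18200 / (1 + 34.33981·0.043456)
= 18200 / 2.49228 ≈ 7302.55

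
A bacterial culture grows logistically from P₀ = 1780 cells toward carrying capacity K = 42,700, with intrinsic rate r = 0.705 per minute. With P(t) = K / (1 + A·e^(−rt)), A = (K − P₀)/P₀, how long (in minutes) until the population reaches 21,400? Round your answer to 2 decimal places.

A = (42700 − 1780)/1780 = 22.98876
21400 = 42700/(1 + 22.98876·e^(−0.705t)) → 1 + 22.98876·e^(−0.705t) = 1.99533
e^(−0.705t) = 0.043296 → t = ln(23.09669)/0.705 = 3.13969/0.705

t ≈ 4.45 minutes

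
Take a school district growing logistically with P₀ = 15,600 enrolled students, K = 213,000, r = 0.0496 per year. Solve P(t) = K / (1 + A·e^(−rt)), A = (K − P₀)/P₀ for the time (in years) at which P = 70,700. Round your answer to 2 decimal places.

t ≈ 37.07 years

A = (213000 − 15600)/15600 = 12.65385
70700 = 213000/(1 + 12.65385·e^(−0.0496t)) → 1 + 12.65385·e^(−0.0496t) = 3.01273
e^(−0.0496t) = 0.159061 → t = ln(6.28691)/0.0496 = 1.83847/0.0496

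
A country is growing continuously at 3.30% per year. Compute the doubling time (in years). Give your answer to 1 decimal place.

doubling time ≈ 21.0 years

doubling time = ln(2) / |r| = 0.69315 / 0.033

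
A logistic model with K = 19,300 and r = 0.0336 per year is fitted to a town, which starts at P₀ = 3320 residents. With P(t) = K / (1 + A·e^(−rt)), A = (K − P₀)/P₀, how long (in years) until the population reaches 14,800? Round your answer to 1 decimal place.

A = (19300 − 3320)/3320 = 4.81325
14800 = 19300/(1 + 4.81325·e^(−0.0336t)) → 1 + 4.81325·e^(−0.0336t) = 1.30405
e^(−0.0336t) = 0.06317 → t = ln(15.83025)/0.0336 = 2.76192/0.0336

t ≈ 82.2 years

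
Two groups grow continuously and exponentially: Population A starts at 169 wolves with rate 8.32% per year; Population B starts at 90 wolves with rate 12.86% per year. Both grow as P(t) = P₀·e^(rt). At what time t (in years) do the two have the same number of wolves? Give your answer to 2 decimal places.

t ≈ 13.88 years

169·e^(0.0832t) = 90·e^(0.1286t)
169/90 = e^((0.1286 − 0.0832)t) → ln(1.87778) = 0.0454·t
t = 0.63009 / 0.0454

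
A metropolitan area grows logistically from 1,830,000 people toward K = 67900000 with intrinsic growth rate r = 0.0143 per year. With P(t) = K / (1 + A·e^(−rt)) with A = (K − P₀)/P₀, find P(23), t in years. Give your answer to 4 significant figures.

≈ 2,516,000 people

A = (67900000 − 1830000)/1830000 = 36.10383
P(23) = 67900000 / (1 + 36.10383·e^(−0.0143·23)) = 67900000 / (1 + 36.10383·0.719715)
= 67900000 / 26.98446 ≈ 2516262.7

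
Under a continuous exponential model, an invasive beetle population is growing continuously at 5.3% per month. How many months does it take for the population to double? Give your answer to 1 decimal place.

doubling time = ln(2) / |r| = 0.69315 / 0.053

doubling time ≈ 13.1 months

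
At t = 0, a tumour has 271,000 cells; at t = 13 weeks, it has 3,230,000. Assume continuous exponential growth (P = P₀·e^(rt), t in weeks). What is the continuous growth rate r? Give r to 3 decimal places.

3230000 = 271000 · e^(r·13)
e^(13r) = 3230000/271000 = 11.91882
r = ln(11.91882) / 13 = 2.47812 / 13

r ≈ 0.191 per week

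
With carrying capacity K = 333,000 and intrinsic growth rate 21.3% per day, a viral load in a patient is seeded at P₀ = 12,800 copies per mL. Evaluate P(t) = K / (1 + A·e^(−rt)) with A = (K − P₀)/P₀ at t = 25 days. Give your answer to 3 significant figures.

≈ 297,000 copies per mL

A = (333000 − 12800)/12800 = 25.01562
P(25) = 333000 / (1 + 25.01562·e^(−0.213·25)) = 333000 / (1 + 25.01562·0.004868)
= 333000 / 1.12178 ≈ 296848.37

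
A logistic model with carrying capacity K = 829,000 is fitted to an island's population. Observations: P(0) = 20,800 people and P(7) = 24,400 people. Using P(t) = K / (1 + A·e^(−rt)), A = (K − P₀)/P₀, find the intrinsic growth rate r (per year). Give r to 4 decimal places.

A = (829000 − 20800)/20800 = 38.85577
24400 = 829000/(1 + 38.85577·e^(−r·7)) → e^(−7r) = (33.97541 − 1)/38.85577 = 0.848662
r = −ln(0.848662)/7 = 0.16409/7

r ≈ 0.0234 per year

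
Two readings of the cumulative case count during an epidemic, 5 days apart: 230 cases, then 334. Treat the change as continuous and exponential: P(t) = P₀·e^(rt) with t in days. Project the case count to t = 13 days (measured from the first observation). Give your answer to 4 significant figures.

r = ln(334/230) / 5 ≈ 0.074612 per day
P(13) = 230 · e^(0.074612·13) = 230 · 2.63784 ≈ 606.7

≈ 606.7 cases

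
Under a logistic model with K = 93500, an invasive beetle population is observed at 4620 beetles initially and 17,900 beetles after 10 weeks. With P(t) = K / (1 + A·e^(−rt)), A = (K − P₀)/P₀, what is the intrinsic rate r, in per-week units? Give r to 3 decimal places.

A = (93500 − 4620)/4620 = 19.2381
17900 = 93500/(1 + 19.2381·e^(−r·10)) → e^(−10r) = (5.22346 − 1)/19.2381 = 0.219536
r = −ln(0.219536)/10 = 1.51624/10

r ≈ 0.152 per week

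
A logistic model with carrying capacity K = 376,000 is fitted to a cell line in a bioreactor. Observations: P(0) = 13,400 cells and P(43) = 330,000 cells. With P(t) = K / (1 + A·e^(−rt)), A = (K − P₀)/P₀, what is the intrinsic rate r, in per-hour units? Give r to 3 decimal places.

A = (376000 − 13400)/13400 = 27.0597
330000 = 376000/(1 + 27.0597·e^(−r·43)) → e^(−43r) = (1.13939 − 1)/27.0597 = 0.005151
r = −ln(0.005151)/43 = 5.2685/43

r ≈ 0.123 per hour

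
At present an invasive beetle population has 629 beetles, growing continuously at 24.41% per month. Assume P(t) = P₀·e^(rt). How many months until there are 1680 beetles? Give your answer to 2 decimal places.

1680 = 629 · e^(0.2441·t)
t = ln(1680/629) / 0.2441 = ln(2.67091) / 0.2441 = 0.98242 / 0.2441

t ≈ 4.02 months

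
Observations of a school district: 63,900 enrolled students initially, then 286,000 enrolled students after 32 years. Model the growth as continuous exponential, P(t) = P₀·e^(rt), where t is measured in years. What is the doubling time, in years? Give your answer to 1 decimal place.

doubling time ≈ 14.8 years

r = ln(286000/63900) / 32 = ln(4.47574) / 32 ≈ 0.046834 per year
doubling time = ln 2 / |r| = 0.69315 / 0.046834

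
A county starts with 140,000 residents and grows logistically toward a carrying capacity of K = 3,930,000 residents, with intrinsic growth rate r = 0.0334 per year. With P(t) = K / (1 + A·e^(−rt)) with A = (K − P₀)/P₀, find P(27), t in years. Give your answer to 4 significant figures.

≈ 327,900 residents

A = (3930000 − 140000)/140000 = 27.07143
P(27) = 3930000 / (1 + 27.07143·e^(−0.0334·27)) = 3930000 / (1 + 27.07143·0.405838)
= 3930000 / 11.98663 ≈ 327865.36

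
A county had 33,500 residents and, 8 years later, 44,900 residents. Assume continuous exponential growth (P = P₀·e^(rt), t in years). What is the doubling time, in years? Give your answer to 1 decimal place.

r = ln(44900/33500) / 8 = ln(1.3403) / 8 ≈ 0.036612 per year
doubling time = ln 2 / |r| = 0.69315 / 0.036612

doubling time ≈ 18.9 years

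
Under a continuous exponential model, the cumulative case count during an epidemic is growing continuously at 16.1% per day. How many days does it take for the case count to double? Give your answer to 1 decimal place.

doubling time ≈ 4.3 days

doubling time = ln(2) / |r| = 0.69315 / 0.161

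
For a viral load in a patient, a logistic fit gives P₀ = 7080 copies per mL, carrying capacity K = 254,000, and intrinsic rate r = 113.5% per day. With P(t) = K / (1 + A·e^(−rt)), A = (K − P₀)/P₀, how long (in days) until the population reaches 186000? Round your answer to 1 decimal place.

A = (254000 − 7080)/7080 = 34.87571
186000 = 254000/(1 + 34.87571·e^(−1.135t)) → 1 + 34.87571·e^(−1.135t) = 1.36559
e^(−1.135t) = 0.010483 → t = ln(95.39531)/1.135 = 4.55803/1.135

t ≈ 4.0 days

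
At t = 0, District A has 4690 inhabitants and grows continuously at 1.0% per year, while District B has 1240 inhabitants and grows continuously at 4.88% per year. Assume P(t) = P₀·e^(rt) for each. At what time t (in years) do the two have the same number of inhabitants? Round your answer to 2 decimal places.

t ≈ 34.29 years

4690·e^(0.01t) = 1240·e^(0.0488t)
4690/1240 = e^((0.0488 − 0.01)t) → ln(3.78226) = 0.0388·t
t = 1.33032 / 0.0388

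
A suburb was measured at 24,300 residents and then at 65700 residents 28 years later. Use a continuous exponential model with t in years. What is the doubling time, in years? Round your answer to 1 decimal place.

r = ln(65700/24300) / 28 = ln(2.7037) / 28 ≈ 0.035522 per year
doubling time = ln 2 / |r| = 0.69315 / 0.035522

doubling time ≈ 19.5 years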